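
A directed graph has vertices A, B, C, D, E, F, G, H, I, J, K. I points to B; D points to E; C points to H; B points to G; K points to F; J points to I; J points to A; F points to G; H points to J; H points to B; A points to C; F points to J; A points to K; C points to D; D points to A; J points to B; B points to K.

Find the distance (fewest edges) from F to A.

2

Distance 0: F.
Distance 1: G, J.
Distance 2: A, B, I — contains A.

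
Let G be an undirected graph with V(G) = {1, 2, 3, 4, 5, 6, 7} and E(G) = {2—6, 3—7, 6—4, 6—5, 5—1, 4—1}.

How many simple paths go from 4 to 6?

4–1–5–6
4–6

2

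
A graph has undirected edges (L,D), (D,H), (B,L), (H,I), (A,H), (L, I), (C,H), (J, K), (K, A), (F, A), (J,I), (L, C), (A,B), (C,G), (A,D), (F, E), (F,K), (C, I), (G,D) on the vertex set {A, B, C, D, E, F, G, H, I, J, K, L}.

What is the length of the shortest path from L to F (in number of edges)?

Distance 0: L.
Distance 1: B, C, D, I.
Distance 2: A, G, H, J.
Distance 3: F, K — contains F.

3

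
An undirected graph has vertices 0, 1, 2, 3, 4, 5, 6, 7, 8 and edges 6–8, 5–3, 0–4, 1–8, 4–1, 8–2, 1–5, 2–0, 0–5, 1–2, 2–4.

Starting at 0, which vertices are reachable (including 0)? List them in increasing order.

Start at 0.
Its neighbours: 2, 4, 5.
Then their neighbours: 1, 3, 8.
Then next layer: 6.
Nothing further is reachable.

0, 1, 2, 3, 4, 5, 6, 8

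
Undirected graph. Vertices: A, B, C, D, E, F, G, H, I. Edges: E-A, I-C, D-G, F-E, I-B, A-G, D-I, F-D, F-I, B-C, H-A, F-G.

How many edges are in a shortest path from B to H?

Distance 0: B.
Distance 1: C, I.
Distance 2: D, F.
Distance 3: E, G.
Distance 4: A.
Distance 5: H — contains H.

5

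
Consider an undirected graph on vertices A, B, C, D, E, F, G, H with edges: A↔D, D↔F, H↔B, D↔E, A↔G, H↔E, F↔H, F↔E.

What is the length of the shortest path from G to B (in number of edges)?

5

Distance 0: G.
Distance 1: A.
Distance 2: D.
Distance 3: E, F.
Distance 4: H.
Distance 5: B — contains B.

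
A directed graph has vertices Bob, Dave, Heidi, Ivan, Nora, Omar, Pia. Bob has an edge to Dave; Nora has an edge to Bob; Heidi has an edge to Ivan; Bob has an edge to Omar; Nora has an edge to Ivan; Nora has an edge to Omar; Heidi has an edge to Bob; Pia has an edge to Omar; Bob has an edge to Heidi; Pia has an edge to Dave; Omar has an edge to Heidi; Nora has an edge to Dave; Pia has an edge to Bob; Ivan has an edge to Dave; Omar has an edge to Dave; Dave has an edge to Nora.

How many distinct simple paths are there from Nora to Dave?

9

Nora→Bob→Dave
Nora→Bob→Heidi→Ivan→Dave
Nora→Bob→Omar→Dave
Nora→Bob→Omar→Heidi→Ivan→Dave
Nora→Dave
Nora→Ivan→Dave
Nora→Omar→Dave
Nora→Omar→Heidi→Bob→Dave
Nora→Omar→Heidi→Ivan→Dave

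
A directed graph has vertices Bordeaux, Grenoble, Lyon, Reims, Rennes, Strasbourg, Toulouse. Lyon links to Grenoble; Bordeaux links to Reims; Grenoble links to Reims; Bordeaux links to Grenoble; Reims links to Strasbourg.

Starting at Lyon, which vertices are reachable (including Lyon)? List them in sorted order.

Grenoble, Lyon, Reims, Strasbourg

Start at Lyon.
Its neighbours: Grenoble.
Then their neighbours: Reims.
Then next layer: Strasbourg.
Nothing further is reachable.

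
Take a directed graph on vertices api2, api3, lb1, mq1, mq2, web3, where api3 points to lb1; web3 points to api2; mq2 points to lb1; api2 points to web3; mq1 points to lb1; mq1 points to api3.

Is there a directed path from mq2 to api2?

Explore from mq2.
Distance 1: reach lb1.
The search from mq2 is exhausted; no directed path reaches api2.

No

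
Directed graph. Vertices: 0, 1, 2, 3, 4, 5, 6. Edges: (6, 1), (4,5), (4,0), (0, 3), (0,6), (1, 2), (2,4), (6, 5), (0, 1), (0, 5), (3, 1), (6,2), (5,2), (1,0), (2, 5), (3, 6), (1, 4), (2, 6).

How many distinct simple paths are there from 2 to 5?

2→4→0→3→6→5
2→4→0→5
2→4→0→6→5
2→4→5
2→5
2→6→1→0→5
2→6→1→4→0→5
2→6→1→4→5
2→6→5

9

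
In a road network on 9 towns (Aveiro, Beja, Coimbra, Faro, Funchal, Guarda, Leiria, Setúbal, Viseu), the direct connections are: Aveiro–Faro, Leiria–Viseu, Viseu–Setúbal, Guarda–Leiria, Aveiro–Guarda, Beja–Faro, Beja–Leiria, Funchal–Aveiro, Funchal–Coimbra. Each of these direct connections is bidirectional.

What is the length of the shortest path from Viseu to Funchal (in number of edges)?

4

Distance 0: Viseu.
Distance 1: Leiria, Setúbal.
Distance 2: Beja, Guarda.
Distance 3: Aveiro, Faro.
Distance 4: Funchal — contains Funchal.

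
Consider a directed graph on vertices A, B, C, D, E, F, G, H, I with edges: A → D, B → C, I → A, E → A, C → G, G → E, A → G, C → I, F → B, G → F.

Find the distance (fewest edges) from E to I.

6

Distance 0: E.
Distance 1: A.
Distance 2: D, G.
Distance 3: F.
Distance 4: B.
Distance 5: C.
Distance 6: I — contains I.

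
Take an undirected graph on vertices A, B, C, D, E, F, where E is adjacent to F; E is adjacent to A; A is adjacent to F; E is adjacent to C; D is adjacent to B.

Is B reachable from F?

Explore from F.
Distance 1: reach A, E.
Distance 2: reach C.
The search is exhausted without reaching B; it lies in a different component.

No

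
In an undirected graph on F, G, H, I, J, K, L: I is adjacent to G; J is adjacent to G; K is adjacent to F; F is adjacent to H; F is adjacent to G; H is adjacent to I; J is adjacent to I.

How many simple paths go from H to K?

3

H–F–K
H–I–G–F–K
H–I–J–G–F–K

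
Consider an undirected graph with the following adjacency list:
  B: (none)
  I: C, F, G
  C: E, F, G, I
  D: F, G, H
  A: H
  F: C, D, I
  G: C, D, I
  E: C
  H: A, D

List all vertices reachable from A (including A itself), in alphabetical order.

Start at A.
Its neighbours: H.
Then their neighbours: D.
Then next layer: F, G.
Then next layer: C, I.
Then next layer: E.
Nothing further is reachable.

A, C, D, E, F, G, H, I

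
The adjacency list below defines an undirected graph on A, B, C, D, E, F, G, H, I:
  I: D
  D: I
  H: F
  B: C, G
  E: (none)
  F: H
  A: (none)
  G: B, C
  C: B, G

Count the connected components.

From A: component {A}.
From B: component {B, C, G}.
From D: component {D, I}.
From E: component {E}.
From F: component {F, H}.
That's 5 components.

5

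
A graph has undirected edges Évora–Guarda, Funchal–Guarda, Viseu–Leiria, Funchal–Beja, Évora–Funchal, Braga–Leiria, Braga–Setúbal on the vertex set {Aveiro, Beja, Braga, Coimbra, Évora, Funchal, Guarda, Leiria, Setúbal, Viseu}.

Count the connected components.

4

From Aveiro: component {Aveiro}.
From Beja: component {Beja, Évora, Funchal, Guarda}.
From Braga: component {Braga, Leiria, Setúbal, Viseu}.
From Coimbra: component {Coimbra}.
That's 4 components.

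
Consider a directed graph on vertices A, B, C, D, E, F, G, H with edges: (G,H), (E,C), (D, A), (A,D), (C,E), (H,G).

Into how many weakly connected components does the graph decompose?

From A: component {A, D}.
From B: component {B}.
From C: component {C, E}.
From F: component {F}.
From G: component {G, H}.
That's 5 components.

5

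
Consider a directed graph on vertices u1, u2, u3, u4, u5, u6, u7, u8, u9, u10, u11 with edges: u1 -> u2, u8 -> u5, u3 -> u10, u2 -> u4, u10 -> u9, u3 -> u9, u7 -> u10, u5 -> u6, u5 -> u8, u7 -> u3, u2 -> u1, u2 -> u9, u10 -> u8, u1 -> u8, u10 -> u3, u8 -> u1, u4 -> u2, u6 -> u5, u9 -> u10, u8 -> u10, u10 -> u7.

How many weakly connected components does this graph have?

From u1: component {u1, u2, u3, u4, u5, u6, u7, u8, u9, u10}.
From u11: component {u11}.
That's 2 components.

2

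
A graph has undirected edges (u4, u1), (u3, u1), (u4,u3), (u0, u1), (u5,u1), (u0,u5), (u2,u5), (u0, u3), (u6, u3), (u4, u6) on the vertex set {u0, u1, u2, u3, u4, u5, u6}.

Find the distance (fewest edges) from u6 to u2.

4

Distance 0: u6.
Distance 1: u3, u4.
Distance 2: u0, u1.
Distance 3: u5.
Distance 4: u2 — contains u2.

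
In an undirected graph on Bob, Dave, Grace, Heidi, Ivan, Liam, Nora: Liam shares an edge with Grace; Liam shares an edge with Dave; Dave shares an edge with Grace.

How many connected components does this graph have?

5

From Bob: component {Bob}.
From Dave: component {Dave, Grace, Liam}.
From Heidi: component {Heidi}.
From Ivan: component {Ivan}.
From Nora: component {Nora}.
That's 5 components.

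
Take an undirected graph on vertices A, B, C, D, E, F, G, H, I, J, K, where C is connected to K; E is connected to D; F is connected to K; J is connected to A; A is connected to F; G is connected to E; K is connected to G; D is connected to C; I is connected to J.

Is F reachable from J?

Yes

Explore from J.
Distance 1: reach A, I.
Distance 2: reach F.
Found F.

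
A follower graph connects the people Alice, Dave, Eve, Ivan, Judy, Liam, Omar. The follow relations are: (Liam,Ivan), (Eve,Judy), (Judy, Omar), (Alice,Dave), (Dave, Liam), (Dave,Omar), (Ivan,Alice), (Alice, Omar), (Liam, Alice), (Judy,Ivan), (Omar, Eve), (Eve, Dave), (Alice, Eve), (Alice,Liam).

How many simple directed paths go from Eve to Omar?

6

Eve→Dave→Liam→Alice→Omar
Eve→Dave→Liam→Ivan→Alice→Omar
Eve→Dave→Omar
Eve→Judy→Ivan→Alice→Dave→Omar
Eve→Judy→Ivan→Alice→Omar
Eve→Judy→Omar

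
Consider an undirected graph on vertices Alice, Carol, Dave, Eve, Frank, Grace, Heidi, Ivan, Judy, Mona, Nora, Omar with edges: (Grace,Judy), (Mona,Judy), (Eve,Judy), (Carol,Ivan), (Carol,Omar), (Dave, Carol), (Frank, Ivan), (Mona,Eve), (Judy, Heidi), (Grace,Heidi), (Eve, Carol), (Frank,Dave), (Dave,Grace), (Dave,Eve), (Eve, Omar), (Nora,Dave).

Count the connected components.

From Alice: component {Alice}.
From Carol: component {Carol, Dave, Eve, Frank, Grace, Heidi, Ivan, Judy, Mona, Nora, Omar}.
That's 2 components.

2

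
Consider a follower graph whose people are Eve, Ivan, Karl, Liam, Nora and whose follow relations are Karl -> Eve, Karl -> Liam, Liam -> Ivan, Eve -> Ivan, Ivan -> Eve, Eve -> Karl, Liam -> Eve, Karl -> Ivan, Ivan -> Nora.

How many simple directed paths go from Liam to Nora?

Liam→Eve→Ivan→Nora
Liam→Eve→Karl→Ivan→Nora
Liam→Ivan→Nora

3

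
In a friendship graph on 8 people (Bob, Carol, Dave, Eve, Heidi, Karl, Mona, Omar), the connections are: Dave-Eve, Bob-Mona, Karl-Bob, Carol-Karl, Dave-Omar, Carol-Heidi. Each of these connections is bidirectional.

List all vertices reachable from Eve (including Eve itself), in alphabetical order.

Start at Eve.
Its neighbours: Dave.
Then their neighbours: Omar.
Nothing further is reachable.

Dave, Eve, Omar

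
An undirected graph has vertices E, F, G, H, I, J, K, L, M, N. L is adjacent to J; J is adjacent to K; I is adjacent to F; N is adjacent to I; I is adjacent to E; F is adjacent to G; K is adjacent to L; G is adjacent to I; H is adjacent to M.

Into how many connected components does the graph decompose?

3

From E: component {E, F, G, I, N}.
From H: component {H, M}.
From J: component {J, K, L}.
That's 3 components.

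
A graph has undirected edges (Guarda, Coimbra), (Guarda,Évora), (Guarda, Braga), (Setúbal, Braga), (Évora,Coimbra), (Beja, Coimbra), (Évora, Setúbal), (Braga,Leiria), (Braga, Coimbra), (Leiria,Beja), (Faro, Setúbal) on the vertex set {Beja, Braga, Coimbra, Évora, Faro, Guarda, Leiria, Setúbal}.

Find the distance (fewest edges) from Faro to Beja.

4

Distance 0: Faro.
Distance 1: Setúbal.
Distance 2: Braga, Évora.
Distance 3: Coimbra, Guarda, Leiria.
Distance 4: Beja — contains Beja.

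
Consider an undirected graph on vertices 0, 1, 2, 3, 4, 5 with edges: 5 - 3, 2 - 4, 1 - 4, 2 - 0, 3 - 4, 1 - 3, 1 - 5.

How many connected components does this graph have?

1

From 0: component {0, 1, 2, 3, 4, 5}.
That's 1 component.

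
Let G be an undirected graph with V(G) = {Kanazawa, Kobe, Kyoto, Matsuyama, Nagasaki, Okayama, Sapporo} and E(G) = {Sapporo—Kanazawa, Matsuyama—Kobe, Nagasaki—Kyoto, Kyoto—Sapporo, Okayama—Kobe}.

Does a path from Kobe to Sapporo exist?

Explore from Kobe.
Distance 1: reach Matsuyama, Okayama.
The search is exhausted without reaching Sapporo; it lies in a different component.

No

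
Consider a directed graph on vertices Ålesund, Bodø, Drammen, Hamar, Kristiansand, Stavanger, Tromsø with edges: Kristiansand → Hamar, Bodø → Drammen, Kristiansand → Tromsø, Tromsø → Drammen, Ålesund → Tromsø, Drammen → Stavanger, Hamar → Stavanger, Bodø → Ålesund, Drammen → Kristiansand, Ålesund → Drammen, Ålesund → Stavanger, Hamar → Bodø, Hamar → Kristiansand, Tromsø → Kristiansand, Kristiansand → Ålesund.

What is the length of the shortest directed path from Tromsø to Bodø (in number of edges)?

Distance 0: Tromsø.
Distance 1: Drammen, Kristiansand.
Distance 2: Ålesund, Hamar, Stavanger.
Distance 3: Bodø — contains Bodø.

3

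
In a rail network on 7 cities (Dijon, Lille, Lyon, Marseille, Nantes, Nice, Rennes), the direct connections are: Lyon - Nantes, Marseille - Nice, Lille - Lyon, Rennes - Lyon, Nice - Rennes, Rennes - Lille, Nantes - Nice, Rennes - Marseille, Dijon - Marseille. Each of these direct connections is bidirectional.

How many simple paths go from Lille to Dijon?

7

Lille–Lyon–Nantes–Nice–Marseille–Dijon
Lille–Lyon–Nantes–Nice–Rennes–Marseille–Dijon
Lille–Lyon–Rennes–Marseille–Dijon
Lille–Lyon–Rennes–Nice–Marseille–Dijon
Lille–Rennes–Lyon–Nantes–Nice–Marseille–Dijon
Lille–Rennes–Marseille–Dijon
Lille–Rennes–Nice–Marseille–Dijon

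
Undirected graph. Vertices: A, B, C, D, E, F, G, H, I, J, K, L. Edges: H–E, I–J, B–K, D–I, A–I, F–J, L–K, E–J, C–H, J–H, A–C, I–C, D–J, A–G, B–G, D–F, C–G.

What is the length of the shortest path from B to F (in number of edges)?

5

Distance 0: B.
Distance 1: G, K.
Distance 2: A, C, L.
Distance 3: H, I.
Distance 4: D, E, J.
Distance 5: F — contains F.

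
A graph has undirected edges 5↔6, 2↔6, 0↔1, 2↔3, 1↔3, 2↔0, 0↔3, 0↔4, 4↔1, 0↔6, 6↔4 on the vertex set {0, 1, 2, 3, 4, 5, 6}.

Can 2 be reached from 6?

Yes

Explore from 6.
Distance 1: reach 0, 2, 4, 5.
Found 2.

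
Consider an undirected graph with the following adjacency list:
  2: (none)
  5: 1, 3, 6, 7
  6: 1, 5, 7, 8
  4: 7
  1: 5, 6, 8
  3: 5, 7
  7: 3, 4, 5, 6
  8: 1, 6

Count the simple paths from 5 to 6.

5

5–1–6
5–1–8–6
5–3–7–6
5–6
5–7–6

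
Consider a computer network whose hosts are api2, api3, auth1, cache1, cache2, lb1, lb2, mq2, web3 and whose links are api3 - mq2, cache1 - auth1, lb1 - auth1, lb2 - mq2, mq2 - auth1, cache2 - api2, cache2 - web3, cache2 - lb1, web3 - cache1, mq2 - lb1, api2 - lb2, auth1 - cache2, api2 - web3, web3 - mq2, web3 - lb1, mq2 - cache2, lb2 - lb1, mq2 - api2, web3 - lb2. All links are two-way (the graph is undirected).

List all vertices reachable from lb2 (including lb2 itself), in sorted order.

api2, api3, auth1, cache1, cache2, lb1, lb2, mq2, web3

Start at lb2.
Its neighbours: api2, lb1, mq2, web3.
Then their neighbours: api3, auth1, cache1, cache2.
Every vertex is now reached.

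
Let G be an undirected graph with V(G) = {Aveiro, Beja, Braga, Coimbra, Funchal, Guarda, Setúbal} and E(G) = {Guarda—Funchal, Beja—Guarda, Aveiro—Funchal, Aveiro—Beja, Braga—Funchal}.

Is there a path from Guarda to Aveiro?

Yes

Explore from Guarda.
Distance 1: reach Beja, Funchal.
Distance 2: reach Aveiro, Braga.
Found Aveiro.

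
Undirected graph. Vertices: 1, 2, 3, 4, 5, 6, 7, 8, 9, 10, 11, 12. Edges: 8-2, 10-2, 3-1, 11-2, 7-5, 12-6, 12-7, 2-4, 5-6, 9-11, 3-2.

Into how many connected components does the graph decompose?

2

From 1: component {1, 2, 3, 4, 8, 9, 10, 11}.
From 5: component {5, 6, 7, 12}.
That's 2 components.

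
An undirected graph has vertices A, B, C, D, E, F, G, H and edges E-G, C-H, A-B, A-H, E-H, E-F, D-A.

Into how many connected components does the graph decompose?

1

From A: component {A, B, C, D, E, F, G, H}.
That's 1 component.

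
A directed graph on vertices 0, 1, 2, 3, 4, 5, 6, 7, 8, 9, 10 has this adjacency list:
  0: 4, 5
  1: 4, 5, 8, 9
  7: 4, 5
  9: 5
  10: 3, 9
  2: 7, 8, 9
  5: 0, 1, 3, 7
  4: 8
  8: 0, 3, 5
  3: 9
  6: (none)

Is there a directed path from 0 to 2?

Explore from 0.
Distance 1: reach 4, 5.
Distance 2: reach 1, 3, 7, 8.
Distance 3: reach 9.
The search from 0 is exhausted; no directed path reaches 2.

No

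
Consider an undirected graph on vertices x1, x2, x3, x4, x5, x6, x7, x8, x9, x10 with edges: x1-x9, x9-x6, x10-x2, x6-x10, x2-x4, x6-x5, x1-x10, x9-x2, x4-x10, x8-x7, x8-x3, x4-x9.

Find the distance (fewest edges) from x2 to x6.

2

Distance 0: x2.
Distance 1: x4, x9, x10.
Distance 2: x1, x6 — contains x6.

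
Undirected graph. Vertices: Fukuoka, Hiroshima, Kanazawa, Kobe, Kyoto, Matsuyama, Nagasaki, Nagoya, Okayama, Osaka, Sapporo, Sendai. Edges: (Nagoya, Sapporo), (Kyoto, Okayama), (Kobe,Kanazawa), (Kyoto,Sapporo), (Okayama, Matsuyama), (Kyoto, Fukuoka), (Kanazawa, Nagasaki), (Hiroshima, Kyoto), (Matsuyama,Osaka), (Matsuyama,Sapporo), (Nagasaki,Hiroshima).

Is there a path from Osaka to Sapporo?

Explore from Osaka.
Distance 1: reach Matsuyama.
Distance 2: reach Okayama, Sapporo.
Found Sapporo.

Yes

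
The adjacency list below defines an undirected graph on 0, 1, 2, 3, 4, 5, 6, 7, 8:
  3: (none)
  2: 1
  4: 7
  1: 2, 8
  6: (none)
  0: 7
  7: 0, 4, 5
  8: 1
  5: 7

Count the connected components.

From 0: component {0, 4, 5, 7}.
From 1: component {1, 2, 8}.
From 3: component {3}.
From 6: component {6}.
That's 4 components.

4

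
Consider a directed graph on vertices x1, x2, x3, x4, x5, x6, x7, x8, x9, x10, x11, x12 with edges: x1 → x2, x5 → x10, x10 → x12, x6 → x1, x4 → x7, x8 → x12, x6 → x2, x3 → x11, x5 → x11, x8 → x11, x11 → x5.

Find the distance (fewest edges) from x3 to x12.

Distance 0: x3.
Distance 1: x11.
Distance 2: x5.
Distance 3: x10.
Distance 4: x12 — contains x12.

4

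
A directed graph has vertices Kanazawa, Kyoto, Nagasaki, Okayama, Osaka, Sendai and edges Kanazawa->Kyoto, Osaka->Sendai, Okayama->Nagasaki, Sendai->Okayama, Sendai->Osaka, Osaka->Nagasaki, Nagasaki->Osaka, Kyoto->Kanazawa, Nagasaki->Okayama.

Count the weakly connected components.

2

From Kanazawa: component {Kanazawa, Kyoto}.
From Nagasaki: component {Nagasaki, Okayama, Osaka, Sendai}.
That's 2 components.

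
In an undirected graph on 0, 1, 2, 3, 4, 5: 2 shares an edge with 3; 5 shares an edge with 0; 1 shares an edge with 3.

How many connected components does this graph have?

3

From 0: component {0, 5}.
From 1: component {1, 2, 3}.
From 4: component {4}.
That's 3 components.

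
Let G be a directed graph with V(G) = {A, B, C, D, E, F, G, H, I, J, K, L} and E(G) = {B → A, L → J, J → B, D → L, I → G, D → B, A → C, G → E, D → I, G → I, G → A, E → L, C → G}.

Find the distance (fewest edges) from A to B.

6

Distance 0: A.
Distance 1: C.
Distance 2: G.
Distance 3: E, I.
Distance 4: L.
Distance 5: J.
Distance 6: B — contains B.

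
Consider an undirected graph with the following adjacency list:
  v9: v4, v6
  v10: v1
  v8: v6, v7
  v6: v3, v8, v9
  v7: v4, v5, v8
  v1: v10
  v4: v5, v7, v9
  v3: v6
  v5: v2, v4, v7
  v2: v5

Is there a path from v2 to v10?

Explore from v2.
Distance 1: reach v5.
Distance 2: reach v4, v7.
Distance 3: reach v8, v9.
Distance 4: reach v6.
Distance 5: reach v3.
The search is exhausted without reaching v10; it lies in a different component.

No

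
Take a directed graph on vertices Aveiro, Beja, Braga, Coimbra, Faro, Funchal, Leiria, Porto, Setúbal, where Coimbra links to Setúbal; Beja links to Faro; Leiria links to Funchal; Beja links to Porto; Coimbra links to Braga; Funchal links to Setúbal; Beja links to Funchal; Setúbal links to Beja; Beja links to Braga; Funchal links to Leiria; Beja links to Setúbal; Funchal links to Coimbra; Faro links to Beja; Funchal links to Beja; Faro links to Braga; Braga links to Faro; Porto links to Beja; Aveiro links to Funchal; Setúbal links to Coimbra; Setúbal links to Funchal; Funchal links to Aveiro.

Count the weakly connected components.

From Aveiro: component {Aveiro, Beja, Braga, Coimbra, Faro, Funchal, Leiria, Porto, Setúbal}.
That's 1 component.

1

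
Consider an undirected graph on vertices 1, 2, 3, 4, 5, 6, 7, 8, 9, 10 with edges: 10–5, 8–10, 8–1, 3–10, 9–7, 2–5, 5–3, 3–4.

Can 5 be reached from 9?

Explore from 9.
Distance 1: reach 7.
The search is exhausted without reaching 5; it lies in a different component.

No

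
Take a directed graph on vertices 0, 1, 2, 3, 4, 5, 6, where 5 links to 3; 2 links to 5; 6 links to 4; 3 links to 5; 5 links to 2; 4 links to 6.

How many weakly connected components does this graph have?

4

From 0: component {0}.
From 1: component {1}.
From 2: component {2, 3, 5}.
From 4: component {4, 6}.
That's 4 components.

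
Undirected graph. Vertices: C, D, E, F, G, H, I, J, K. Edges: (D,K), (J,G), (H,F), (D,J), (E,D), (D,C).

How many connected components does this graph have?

3

From C: component {C, D, E, G, J, K}.
From F: component {F, H}.
From I: component {I}.
That's 3 components.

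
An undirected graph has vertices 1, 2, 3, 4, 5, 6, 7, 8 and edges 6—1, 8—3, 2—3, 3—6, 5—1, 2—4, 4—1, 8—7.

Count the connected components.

From 1: component {1, 2, 3, 4, 5, 6, 7, 8}.
That's 1 component.

1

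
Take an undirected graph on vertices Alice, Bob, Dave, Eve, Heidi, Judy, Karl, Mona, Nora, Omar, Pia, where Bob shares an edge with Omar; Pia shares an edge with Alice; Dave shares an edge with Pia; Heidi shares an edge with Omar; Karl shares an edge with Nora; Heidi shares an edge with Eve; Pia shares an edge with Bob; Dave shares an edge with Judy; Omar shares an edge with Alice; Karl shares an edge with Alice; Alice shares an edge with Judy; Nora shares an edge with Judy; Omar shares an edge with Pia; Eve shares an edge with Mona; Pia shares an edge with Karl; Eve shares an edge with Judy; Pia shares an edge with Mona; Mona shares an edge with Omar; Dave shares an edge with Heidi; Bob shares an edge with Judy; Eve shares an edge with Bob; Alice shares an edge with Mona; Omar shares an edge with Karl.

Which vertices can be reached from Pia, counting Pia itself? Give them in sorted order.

Start at Pia.
Its neighbours: Alice, Bob, Dave, Karl, Mona, Omar.
Then their neighbours: Eve, Heidi, Judy, Nora.
Every vertex is now reached.

Alice, Bob, Dave, Eve, Heidi, Judy, Karl, Mona, Nora, Omar, Pia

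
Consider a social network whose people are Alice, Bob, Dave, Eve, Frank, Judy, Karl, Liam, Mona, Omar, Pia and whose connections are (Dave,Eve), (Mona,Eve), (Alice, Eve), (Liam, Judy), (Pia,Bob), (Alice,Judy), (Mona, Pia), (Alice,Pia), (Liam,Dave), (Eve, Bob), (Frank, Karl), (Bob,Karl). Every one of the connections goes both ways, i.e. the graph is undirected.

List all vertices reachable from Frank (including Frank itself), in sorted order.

Alice, Bob, Dave, Eve, Frank, Judy, Karl, Liam, Mona, Pia

Start at Frank.
Its neighbours: Karl.
Then their neighbours: Bob.
Then next layer: Eve, Pia.
Then next layer: Alice, Dave, Mona.
Then next layer: Judy, Liam.
Nothing further is reachable.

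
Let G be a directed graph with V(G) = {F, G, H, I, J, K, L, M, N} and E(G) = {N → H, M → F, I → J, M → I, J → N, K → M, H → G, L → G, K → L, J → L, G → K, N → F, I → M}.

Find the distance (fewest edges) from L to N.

6

Distance 0: L.
Distance 1: G.
Distance 2: K.
Distance 3: M.
Distance 4: F, I.
Distance 5: J.
Distance 6: N — contains N.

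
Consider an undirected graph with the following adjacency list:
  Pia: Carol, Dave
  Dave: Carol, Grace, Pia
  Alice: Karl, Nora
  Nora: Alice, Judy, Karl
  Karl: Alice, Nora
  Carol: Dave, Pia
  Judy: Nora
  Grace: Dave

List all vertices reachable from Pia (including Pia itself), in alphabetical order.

Start at Pia.
Its neighbours: Carol, Dave.
Then their neighbours: Grace.
Nothing further is reachable.

Carol, Dave, Grace, Pia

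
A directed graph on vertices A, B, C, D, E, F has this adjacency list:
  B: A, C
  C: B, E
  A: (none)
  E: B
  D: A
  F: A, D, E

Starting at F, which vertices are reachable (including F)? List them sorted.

A, B, C, D, E, F

Start at F.
Its neighbours: A, D, E.
Then their neighbours: B.
Then next layer: C.
Every vertex is now reached.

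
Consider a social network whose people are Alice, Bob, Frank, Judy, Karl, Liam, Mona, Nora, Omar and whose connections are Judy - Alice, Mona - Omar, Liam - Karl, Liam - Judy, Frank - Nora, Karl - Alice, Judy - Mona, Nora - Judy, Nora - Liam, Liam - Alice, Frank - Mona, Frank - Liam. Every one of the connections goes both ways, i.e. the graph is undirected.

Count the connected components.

From Alice: component {Alice, Frank, Judy, Karl, Liam, Mona, Nora, Omar}.
From Bob: component {Bob}.
That's 2 components.

2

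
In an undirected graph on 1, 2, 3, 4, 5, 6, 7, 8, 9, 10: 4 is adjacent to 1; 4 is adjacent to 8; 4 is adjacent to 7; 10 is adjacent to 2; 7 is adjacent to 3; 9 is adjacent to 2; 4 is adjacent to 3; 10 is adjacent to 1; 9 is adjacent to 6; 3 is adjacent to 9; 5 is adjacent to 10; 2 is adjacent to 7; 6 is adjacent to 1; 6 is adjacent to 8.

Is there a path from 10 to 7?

Yes

Explore from 10.
Distance 1: reach 1, 2, 5.
Distance 2: reach 4, 6, 7, 9.
Found 7.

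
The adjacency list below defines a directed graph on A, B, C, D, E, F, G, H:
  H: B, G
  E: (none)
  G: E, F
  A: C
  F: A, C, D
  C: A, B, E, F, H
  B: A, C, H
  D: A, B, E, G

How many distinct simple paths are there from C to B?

C→B
C→F→D→B
C→H→B
C→H→G→F→D→B

4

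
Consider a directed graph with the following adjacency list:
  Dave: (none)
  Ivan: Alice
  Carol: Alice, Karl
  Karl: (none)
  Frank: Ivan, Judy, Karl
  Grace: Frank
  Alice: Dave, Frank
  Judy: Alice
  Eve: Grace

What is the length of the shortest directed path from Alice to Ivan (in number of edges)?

Distance 0: Alice.
Distance 1: Dave, Frank.
Distance 2: Ivan, Judy, Karl — contains Ivan.

2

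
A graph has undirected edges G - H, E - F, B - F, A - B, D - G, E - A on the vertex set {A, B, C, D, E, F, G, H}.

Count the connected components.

3

From A: component {A, B, E, F}.
From C: component {C}.
From D: component {D, G, H}.
That's 3 components.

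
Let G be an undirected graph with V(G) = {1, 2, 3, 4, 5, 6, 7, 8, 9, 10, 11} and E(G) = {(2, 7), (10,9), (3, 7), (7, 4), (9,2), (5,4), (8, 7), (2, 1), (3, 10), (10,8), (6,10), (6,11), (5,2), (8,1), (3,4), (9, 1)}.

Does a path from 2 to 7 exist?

Explore from 2.
Distance 1: reach 1, 5, 7, 9.
Found 7.

Yes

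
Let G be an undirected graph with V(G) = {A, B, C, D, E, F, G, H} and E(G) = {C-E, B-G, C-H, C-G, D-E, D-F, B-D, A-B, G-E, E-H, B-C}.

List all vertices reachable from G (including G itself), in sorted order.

A, B, C, D, E, F, G, H

Start at G.
Its neighbours: B, C, E.
Then their neighbours: A, D, H.
Then next layer: F.
Every vertex is now reached.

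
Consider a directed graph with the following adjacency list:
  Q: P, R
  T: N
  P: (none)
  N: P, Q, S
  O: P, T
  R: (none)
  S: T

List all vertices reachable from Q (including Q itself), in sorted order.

P, Q, R

Start at Q.
Its neighbours: P, R.
Nothing further is reachable.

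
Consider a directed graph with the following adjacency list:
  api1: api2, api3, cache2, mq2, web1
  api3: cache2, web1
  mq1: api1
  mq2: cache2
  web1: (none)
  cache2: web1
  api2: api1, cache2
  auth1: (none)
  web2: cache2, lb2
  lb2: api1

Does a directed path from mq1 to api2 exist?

Explore from mq1.
Distance 1: reach api1.
Distance 2: reach api2, api3, cache2, mq2, web1.
Found api2.

Yes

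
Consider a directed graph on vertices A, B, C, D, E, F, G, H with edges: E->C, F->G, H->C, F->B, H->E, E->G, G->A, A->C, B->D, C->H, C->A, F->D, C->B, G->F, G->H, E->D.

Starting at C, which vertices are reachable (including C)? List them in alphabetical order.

Start at C.
Its neighbours: A, B, H.
Then their neighbours: D, E.
Then next layer: G.
Then next layer: F.
Every vertex is now reached.

A, B, C, D, E, F, G, H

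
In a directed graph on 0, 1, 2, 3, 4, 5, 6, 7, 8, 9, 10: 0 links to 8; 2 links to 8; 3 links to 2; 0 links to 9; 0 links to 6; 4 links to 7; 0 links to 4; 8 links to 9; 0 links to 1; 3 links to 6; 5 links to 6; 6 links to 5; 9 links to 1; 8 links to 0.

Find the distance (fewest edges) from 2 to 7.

Distance 0: 2.
Distance 1: 8.
Distance 2: 0, 9.
Distance 3: 1, 4, 6.
Distance 4: 5, 7 — contains 7.

4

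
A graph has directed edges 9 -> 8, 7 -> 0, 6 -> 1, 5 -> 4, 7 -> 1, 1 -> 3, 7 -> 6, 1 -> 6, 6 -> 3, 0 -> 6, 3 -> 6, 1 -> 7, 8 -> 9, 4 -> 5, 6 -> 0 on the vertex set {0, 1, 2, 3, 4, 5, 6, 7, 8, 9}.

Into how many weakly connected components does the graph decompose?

From 0: component {0, 1, 3, 6, 7}.
From 2: component {2}.
From 4: component {4, 5}.
From 8: component {8, 9}.
That's 4 components.

4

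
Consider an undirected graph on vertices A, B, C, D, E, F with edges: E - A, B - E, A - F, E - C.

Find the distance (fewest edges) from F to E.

2

Distance 0: F.
Distance 1: A.
Distance 2: E — contains E.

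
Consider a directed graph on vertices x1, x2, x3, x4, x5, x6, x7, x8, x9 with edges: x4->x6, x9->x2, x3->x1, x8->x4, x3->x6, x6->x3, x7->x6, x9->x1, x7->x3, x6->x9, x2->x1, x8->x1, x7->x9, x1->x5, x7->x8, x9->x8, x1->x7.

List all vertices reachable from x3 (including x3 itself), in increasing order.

x1, x2, x3, x4, x5, x6, x7, x8, x9

Start at x3.
Its neighbours: x1, x6.
Then their neighbours: x5, x7, x9.
Then next layer: x2, x8.
Then next layer: x4.
Every vertex is now reached.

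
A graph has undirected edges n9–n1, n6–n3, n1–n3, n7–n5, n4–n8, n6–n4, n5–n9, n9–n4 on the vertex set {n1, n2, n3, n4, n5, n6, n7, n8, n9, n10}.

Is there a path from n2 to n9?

n2 has no edges, so nothing is reachable from it.

No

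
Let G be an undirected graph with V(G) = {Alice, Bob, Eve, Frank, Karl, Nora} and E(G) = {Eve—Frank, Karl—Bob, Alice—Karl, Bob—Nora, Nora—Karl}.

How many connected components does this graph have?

2

From Alice: component {Alice, Bob, Karl, Nora}.
From Eve: component {Eve, Frank}.
That's 2 components.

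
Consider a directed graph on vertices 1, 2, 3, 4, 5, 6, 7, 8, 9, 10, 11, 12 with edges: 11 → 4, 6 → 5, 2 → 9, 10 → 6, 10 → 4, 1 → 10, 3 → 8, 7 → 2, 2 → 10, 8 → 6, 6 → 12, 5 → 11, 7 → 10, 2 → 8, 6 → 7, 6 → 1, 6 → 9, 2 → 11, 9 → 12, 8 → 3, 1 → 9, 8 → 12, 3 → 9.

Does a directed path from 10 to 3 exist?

Explore from 10.
Distance 1: reach 4, 6.
Distance 2: reach 1, 5, 7, 9, 12.
Distance 3: reach 2, 11.
Distance 4: reach 8.
Distance 5: reach 3.
Found 3.

Yes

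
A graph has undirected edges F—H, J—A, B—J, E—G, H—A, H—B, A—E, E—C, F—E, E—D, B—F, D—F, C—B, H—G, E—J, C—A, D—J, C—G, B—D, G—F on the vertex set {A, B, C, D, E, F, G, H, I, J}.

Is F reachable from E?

Explore from E.
Distance 1: reach A, C, D, F, G, J.
Found F.

Yes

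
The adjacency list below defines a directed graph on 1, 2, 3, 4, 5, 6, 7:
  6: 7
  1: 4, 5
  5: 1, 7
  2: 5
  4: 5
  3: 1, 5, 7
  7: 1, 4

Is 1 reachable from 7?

Explore from 7.
Distance 1: reach 1, 4.
Found 1.

Yes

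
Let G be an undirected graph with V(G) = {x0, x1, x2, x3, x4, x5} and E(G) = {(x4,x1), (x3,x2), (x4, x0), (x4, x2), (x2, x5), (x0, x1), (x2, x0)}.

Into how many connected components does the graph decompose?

From x0: component {x0, x1, x2, x3, x4, x5}.
That's 1 component.

1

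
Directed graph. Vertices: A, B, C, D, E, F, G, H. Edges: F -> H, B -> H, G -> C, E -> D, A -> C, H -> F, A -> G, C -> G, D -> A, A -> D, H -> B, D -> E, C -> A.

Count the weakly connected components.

2

From A: component {A, C, D, E, G}.
From B: component {B, F, H}.
That's 2 components.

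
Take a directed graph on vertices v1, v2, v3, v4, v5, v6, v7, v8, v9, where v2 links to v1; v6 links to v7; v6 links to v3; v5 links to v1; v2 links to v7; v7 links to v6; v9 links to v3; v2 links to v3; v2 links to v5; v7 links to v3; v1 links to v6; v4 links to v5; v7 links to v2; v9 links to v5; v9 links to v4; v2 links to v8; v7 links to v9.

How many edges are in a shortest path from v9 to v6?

Distance 0: v9.
Distance 1: v3, v4, v5.
Distance 2: v1.
Distance 3: v6 — contains v6.

3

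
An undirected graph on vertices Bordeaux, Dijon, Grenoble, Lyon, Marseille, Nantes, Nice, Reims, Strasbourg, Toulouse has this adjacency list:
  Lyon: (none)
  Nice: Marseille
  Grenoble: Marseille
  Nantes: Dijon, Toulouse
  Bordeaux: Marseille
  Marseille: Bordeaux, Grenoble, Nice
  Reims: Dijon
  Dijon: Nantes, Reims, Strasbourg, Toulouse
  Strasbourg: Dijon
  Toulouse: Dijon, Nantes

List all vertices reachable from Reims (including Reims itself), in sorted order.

Dijon, Nantes, Reims, Strasbourg, Toulouse

Start at Reims.
Its neighbours: Dijon.
Then their neighbours: Nantes, Strasbourg, Toulouse.
Nothing further is reachable.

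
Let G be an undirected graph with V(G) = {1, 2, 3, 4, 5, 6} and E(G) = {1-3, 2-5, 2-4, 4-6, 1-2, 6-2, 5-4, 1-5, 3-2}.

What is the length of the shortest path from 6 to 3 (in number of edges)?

2

Distance 0: 6.
Distance 1: 2, 4.
Distance 2: 1, 3, 5 — contains 3.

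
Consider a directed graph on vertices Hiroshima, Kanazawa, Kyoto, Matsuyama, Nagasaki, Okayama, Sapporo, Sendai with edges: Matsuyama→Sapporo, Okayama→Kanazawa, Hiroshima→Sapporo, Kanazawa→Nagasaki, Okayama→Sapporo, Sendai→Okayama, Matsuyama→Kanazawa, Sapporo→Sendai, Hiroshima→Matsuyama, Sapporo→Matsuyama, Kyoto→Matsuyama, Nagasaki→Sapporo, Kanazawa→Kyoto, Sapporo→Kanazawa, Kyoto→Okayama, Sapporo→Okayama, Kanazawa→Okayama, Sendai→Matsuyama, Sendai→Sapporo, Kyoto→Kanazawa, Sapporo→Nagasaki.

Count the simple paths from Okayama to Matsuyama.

Okayama→Kanazawa→Kyoto→Matsuyama
Okayama→Kanazawa→Nagasaki→Sapporo→Matsuyama
Okayama→Kanazawa→Nagasaki→Sapporo→Sendai→Matsuyama
Okayama→Sapporo→Kanazawa→Kyoto→Matsuyama
Okayama→Sapporo→Matsuyama
Okayama→Sapporo→Sendai→Matsuyama

6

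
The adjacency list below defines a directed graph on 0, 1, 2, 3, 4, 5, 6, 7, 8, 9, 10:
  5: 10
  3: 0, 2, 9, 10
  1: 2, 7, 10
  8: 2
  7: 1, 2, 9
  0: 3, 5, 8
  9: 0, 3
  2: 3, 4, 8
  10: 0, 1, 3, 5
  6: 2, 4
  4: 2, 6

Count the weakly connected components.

1

From 0: component {0, 1, 2, 3, 4, 5, 6, 7, 8, 9, 10}.
That's 1 component.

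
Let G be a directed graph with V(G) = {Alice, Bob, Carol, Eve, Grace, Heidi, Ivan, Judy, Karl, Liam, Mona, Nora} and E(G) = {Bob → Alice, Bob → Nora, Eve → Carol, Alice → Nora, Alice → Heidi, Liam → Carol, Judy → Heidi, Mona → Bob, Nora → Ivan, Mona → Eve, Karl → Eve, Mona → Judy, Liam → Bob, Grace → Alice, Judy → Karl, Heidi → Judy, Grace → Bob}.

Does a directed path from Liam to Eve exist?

Explore from Liam.
Distance 1: reach Bob, Carol.
Distance 2: reach Alice, Nora.
Distance 3: reach Heidi, Ivan.
Distance 4: reach Judy.
Distance 5: reach Karl.
Distance 6: reach Eve.
Found Eve.

Yes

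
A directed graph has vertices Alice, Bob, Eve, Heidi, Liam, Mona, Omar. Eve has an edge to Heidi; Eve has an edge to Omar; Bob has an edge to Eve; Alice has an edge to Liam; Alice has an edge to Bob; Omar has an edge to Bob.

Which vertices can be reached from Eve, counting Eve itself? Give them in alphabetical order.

Start at Eve.
Its neighbours: Heidi, Omar.
Then their neighbours: Bob.
Nothing further is reachable.

Bob, Eve, Heidi, Omar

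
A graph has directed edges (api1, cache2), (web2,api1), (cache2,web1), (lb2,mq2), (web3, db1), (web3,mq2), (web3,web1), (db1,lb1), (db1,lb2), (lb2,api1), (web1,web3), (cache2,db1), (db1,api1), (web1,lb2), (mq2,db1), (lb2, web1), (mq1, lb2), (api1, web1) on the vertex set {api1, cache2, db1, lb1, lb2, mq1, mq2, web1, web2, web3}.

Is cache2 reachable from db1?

Explore from db1.
Distance 1: reach api1, lb1, lb2.
Distance 2: reach cache2, mq2, web1.
Found cache2.

Yes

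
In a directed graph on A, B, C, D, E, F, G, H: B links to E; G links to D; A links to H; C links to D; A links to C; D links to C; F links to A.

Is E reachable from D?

No

Explore from D.
Distance 1: reach C.
The search from D is exhausted; no directed path reaches E.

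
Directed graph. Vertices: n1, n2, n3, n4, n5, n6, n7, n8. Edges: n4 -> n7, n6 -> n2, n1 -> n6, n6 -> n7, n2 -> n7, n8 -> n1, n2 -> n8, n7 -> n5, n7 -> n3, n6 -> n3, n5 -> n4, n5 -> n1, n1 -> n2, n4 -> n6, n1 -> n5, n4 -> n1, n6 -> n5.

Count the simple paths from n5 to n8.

n5→n1→n2→n8
n5→n1→n6→n2→n8
n5→n4→n1→n2→n8
n5→n4→n1→n6→n2→n8
n5→n4→n6→n2→n8

5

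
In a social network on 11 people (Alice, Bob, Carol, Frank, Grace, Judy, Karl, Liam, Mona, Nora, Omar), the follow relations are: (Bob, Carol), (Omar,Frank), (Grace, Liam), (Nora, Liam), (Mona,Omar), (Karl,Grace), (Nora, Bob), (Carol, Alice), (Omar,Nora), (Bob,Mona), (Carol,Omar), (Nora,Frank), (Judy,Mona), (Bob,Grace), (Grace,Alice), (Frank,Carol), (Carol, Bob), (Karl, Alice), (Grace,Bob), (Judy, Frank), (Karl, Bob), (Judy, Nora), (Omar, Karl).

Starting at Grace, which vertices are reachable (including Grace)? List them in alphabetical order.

Start at Grace.
Its neighbours: Alice, Bob, Liam.
Then their neighbours: Carol, Mona.
Then next layer: Omar.
Then next layer: Frank, Karl, Nora.
Nothing further is reachable.

Alice, Bob, Carol, Frank, Grace, Karl, Liam, Mona, Nora, Omar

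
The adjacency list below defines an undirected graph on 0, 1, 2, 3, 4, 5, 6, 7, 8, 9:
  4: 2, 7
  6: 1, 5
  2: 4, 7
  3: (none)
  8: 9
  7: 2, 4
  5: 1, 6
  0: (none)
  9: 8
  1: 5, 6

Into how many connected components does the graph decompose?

From 0: component {0}.
From 1: component {1, 5, 6}.
From 2: component {2, 4, 7}.
From 3: component {3}.
From 8: component {8, 9}.
That's 5 components.

5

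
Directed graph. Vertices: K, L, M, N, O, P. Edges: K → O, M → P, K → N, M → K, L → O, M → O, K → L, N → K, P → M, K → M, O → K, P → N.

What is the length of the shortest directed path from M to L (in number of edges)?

2

Distance 0: M.
Distance 1: K, O, P.
Distance 2: L, N — contains L.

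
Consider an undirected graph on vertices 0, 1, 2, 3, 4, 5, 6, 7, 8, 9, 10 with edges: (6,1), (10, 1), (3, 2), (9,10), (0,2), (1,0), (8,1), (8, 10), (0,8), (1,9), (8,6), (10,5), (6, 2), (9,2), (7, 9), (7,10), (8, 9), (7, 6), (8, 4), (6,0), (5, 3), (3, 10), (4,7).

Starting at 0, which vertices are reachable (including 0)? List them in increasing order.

Start at 0.
Its neighbours: 1, 2, 6, 8.
Then their neighbours: 3, 4, 7, 9, 10.
Then next layer: 5.
Every vertex is now reached.

0, 1, 2, 3, 4, 5, 6, 7, 8, 9, 10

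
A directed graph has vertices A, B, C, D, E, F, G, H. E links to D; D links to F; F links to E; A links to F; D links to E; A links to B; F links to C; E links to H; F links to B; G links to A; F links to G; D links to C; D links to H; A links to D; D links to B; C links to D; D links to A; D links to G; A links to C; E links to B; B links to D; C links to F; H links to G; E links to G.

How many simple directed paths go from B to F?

12

B→D→A→C→F
B→D→A→F
B→D→C→F
B→D→E→G→A→C→F
B→D→E→G→A→F
B→D→E→H→G→A→C→F
B→D→E→H→G→A→F
B→D→F
B→D→G→A→C→F
B→D→G→A→F
B→D→H→G→A→C→F
B→D→H→G→A→F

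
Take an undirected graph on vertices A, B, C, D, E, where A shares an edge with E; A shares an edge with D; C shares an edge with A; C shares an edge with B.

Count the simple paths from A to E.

1

A–E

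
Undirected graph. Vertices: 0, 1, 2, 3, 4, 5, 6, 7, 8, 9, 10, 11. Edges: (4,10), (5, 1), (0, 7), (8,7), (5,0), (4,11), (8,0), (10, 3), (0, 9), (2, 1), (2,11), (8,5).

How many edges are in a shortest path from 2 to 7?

4

Distance 0: 2.
Distance 1: 1, 11.
Distance 2: 4, 5.
Distance 3: 0, 8, 10.
Distance 4: 3, 7, 9 — contains 7.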